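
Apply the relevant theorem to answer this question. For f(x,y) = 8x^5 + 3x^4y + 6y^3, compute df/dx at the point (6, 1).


df/dx = 5*8*x^4 + 4*3*x^3*y
At (6,1): 5*8*6^4 + 4*3*6^3*1
= 51840 + 2592
= 54432

54432


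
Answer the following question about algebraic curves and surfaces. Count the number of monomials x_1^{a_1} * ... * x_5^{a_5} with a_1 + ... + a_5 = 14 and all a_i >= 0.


The number of degree-14 monomials in 5 variables is C(d+n-1, n-1).
= C(14+5-1, 5-1) = C(18, 4)
= 3060

3060


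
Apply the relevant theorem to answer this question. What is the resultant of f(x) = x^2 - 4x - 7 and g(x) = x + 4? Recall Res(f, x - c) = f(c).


For Res(f, x - c), we evaluate f at x = c.
f(-4) = (-4)^2 - 4*(-4) - 7
= 16 + 16 - 7
= 32 - 7 = 25
Res(f, g) = 25

25


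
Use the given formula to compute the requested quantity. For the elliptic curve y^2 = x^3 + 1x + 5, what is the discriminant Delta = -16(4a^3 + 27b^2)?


Compute each component:
4a^3 = 4*1^3 = 4*1 = 4
27b^2 = 27*5^2 = 27*25 = 675
4a^3 + 27b^2 = 4 + 675 = 679
Delta = -16*679 = -10864

-10864


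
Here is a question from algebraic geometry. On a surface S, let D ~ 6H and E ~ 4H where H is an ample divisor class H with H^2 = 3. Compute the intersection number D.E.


Using bilinearity of the intersection pairing on a surface S:
(aH).(bH) = ab * (H.H)
We have H^2 = 3.
D.E = (6H).(4H) = 6*4*3
= 24*3
= 72

72


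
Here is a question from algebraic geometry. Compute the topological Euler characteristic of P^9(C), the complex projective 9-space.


The complex projective space P^9 has one cell in each even real dimension 0, 2, ..., 18.
The cohomology groups are H^{2k}(P^9) = Z for k = 0,...,9, and 0 otherwise.
Euler characteristic = sum of Betti numbers = 1 per even-dimensional cohomology group.
chi(P^9) = 9 + 1 = 10

10


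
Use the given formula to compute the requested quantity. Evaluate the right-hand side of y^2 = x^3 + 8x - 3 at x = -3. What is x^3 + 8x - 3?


Compute x^3 + 8x - 3 at x = -3:
x^3 = (-3)^3 = -27
8*x = 8*(-3) = -24
Sum: -27 - 24 - 3 = -54

-54


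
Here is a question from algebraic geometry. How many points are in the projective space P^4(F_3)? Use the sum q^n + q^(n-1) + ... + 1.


P^4(F_3) has (q^(n+1) - 1)/(q - 1) points.
= 3^4 + 3^3 + 3^2 + 3^1 + 3^0
= 81 + 27 + 9 + 3 + 1
= 121

121


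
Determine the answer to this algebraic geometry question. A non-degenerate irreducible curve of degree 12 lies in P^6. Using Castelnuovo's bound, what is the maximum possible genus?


Castelnuovo's bound: write d - 1 = m(r-1) + epsilon with 0 <= epsilon < r-1.
d - 1 = 12 - 1 = 11
r - 1 = 6 - 1 = 5
11 = 2*5 + 1, so m = 2, epsilon = 1
pi(d, r) = m(m-1)(r-1)/2 + m*epsilon
= 2*1*5/2 + 2*1
= 10/2 + 2
= 5 + 2 = 7

7


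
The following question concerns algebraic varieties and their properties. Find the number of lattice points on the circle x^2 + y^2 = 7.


Systematically check integer values of x where x^2 <= 7.
For each valid x, check if 7 - x^2 is a perfect square.
Total integer solutions found: 0

0


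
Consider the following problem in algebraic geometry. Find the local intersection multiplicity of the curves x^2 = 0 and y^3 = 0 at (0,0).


The intersection multiplicity of V(x^a) and V(y^b) at the origin is:
I(O; V(x^2), V(y^3)) = dim_k(k[x,y]/(x^2, y^3))
A basis for k[x,y]/(x^2, y^3) is the set of monomials x^i * y^j
where 0 <= i < 2 and 0 <= j < 3.
The number of such monomials is 2 * 3 = 6

6


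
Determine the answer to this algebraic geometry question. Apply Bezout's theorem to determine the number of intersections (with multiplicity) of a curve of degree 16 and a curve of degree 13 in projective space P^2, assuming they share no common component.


Bezout's theorem states the intersection count equals the product of degrees.
Intersection count = 16 * 13 = 208

208


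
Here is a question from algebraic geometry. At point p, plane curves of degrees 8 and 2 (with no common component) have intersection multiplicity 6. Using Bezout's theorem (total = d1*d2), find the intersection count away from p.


By Bezout's theorem, the total intersection number is d1 * d2.
Total = 8 * 2 = 16
Intersection multiplicity at p = 6
Remaining intersections = 16 - 6 = 10

10


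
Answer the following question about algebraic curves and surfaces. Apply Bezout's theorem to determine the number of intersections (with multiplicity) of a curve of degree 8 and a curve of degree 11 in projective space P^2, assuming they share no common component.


Bezout's theorem states the intersection count equals the product of degrees.
Intersection count = 8 * 11 = 88

88


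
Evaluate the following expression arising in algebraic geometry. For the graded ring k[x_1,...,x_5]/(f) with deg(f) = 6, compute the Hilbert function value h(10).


For R = k[x_1,...,x_n]/(f) with f homogeneous of degree e:
The Hilbert series is (1 - t^e)/(1 - t)^n.
So h(d) = C(d+n-1, n-1) - C(d-e+n-1, n-1) for d >= e.
With n=5, e=6, d=10:
C(10+5-1, 5-1) = C(14, 4) = 1001
C(10-6+5-1, 5-1) = C(8, 4) = 70
h(10) = 1001 - 70 = 931

931


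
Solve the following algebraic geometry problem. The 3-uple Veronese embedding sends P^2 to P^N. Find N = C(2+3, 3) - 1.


The Veronese embedding v_d: P^n -> P^N maps each point to all
degree-d monomials in n+1 homogeneous coordinates.
N = C(n+d, d) - 1
N = C(2+3, 3) - 1
N = C(5, 3) - 1
C(5, 3) = 10
N = 10 - 1 = 9

9


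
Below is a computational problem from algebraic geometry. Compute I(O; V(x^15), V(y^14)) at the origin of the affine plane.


The intersection multiplicity of V(x^a) and V(y^b) at the origin is:
I(O; V(x^15), V(y^14)) = dim_k(k[x,y]/(x^15, y^14))
A basis for k[x,y]/(x^15, y^14) is the set of monomials x^i * y^j
where 0 <= i < 15 and 0 <= j < 14.
The number of such monomials is 15 * 14 = 210

210


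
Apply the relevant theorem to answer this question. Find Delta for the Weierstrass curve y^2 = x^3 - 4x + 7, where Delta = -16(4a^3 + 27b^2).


Compute each component:
4a^3 = 4*(-4)^3 = 4*(-64) = -256
27b^2 = 27*7^2 = 27*49 = 1323
4a^3 + 27b^2 = -256 + 1323 = 1067
Delta = -16*1067 = -17072

-17072


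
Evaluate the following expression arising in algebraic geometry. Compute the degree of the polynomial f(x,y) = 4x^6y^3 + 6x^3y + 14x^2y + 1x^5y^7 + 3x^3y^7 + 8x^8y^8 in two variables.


Examine each term for its total degree (sum of exponents).
  Term '4x^6y^3' has total degree 6+3 = 9.
  Term '6x^3y' has total degree 3+1 = 4.
  Term '14x^2y' has total degree 2+1 = 3.
  Term '1x^5y^7' has total degree 5+7 = 12.
  Term '3x^3y^7' has total degree 3+7 = 10.
  Term '8x^8y^8' has total degree 8+8 = 16.
The maximum total degree among all terms is 16.

16


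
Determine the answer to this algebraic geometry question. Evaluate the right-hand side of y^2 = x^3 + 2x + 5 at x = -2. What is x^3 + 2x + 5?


Compute x^3 + 2x + 5 at x = -2:
x^3 = (-2)^3 = -8
2*x = 2*(-2) = -4
Sum: -8 - 4 + 5 = -7

-7


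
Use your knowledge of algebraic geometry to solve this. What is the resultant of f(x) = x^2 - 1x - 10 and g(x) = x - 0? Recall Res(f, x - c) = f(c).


For Res(f, x - c), we evaluate f at x = c.
f(0) = 0^2 - 1*0 - 10
= 0 + 0 - 10
= 0 - 10 = -10
Res(f, g) = -10

-10


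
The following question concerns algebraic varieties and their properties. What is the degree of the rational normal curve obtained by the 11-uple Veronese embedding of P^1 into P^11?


The rational normal curve in P^11 is the image of P^1 under the 11-uple Veronese.
A general hyperplane in P^11 pulls back to a degree-11 form on P^1, which has 11 zeros,
so the curve meets a general hyperplane in 11 points. Degree = 11.

11


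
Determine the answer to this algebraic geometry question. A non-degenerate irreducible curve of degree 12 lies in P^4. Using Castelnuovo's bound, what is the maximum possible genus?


Castelnuovo's bound: write d - 1 = m(r-1) + epsilon with 0 <= epsilon < r-1.
d - 1 = 12 - 1 = 11
r - 1 = 4 - 1 = 3
11 = 3*3 + 2, so m = 3, epsilon = 2
pi(d, r) = m(m-1)(r-1)/2 + m*epsilon
= 3*2*3/2 + 3*2
= 18/2 + 6
= 9 + 6 = 15

15


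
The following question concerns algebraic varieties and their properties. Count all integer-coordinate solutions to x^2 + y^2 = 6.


Systematically check integer values of x where x^2 <= 6.
For each valid x, check if 6 - x^2 is a perfect square.
Total integer solutions found: 0

0


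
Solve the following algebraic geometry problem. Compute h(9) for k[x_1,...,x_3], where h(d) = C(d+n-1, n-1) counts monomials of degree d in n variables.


The Hilbert function for the polynomial ring in 3 variables is:
h(d) = C(d+n-1, n-1)
h(9) = C(9+3-1, 3-1) = C(11, 2)
= 11! / (2! * 9!)
= 55

55


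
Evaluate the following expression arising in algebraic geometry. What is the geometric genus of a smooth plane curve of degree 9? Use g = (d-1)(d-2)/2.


Using the genus formula for smooth plane curves:
g = (d-1)(d-2)/2
g = (9-1)(9-2)/2
g = 8*7/2
g = 56/2 = 28

28


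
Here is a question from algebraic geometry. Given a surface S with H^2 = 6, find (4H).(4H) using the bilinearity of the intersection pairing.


Using bilinearity of the intersection pairing on a surface S:
(aH).(bH) = ab * (H.H)
We have H^2 = 6.
D.E = (4H).(4H) = 4*4*6
= 16*6
= 96

96


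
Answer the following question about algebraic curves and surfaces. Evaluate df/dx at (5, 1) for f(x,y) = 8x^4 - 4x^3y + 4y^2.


df/dx = 4*8*x^3 + 3*(-4)*x^2*y
At (5,1): 4*8*5^3 + 3*(-4)*5^2*1
= 4000 - 300
= 3700

3700


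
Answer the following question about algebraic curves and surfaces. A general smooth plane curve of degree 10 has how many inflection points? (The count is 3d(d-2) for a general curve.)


For a general smooth plane curve C of degree d, the inflection points are
the intersection of C with its Hessian curve, which has degree 3(d-2).
By Bezout, the total intersection number is d * 3(d-2) = 10 * 24 = 240.
For a general curve every flex is ordinary, so each contributes
multiplicity 1 to C·Hess(C), and the number of distinct inflection
points is 3d(d-2).
Inflection points = 3*10*(10-2) = 3*10*8 = 240

240


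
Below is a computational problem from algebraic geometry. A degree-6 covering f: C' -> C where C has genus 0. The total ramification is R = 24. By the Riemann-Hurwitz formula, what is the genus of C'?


Riemann-Hurwitz formula: 2g' - 2 = d(2g - 2) + R
Given: d = 6, g = 0, R = 24
2g' - 2 = 6*(2*0 - 2) + 24
2g' - 2 = 6*(-2) + 24
2g' - 2 = -12 + 24 = 12
2g' = 14
g' = 7

7


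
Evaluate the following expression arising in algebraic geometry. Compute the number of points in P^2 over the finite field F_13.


P^2(F_13) has (q^(n+1) - 1)/(q - 1) points.
= 13^2 + 13^1 + 13^0
= 169 + 13 + 1
= 183

183


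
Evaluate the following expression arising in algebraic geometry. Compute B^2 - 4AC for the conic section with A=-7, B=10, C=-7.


The discriminant of a conic Ax^2 + Bxy + Cy^2 + ... = 0 is B^2 - 4AC.
B^2 = 10^2 = 100
4AC = 4*(-7)*(-7) = 196
Discriminant = 100 - 196 = -96

-96


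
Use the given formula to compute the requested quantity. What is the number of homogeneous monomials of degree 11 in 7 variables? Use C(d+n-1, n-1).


The number of degree-11 monomials in 7 variables is C(d+n-1, n-1).
= C(11+7-1, 7-1) = C(17, 6)
= 12376

12376


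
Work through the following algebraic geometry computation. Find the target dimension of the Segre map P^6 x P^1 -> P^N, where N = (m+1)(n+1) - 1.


The Segre embedding maps P^m x P^n into P^N via
all products of coordinates from each factor.
N = (m+1)(n+1) - 1
N = (6+1)(1+1) - 1
N = 7*2 - 1
N = 14 - 1 = 13

13


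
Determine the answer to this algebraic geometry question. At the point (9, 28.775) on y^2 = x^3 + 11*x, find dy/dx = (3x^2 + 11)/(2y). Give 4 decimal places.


Using implicit differentiation of y^2 = x^3 + 11*x:
2y * dy/dx = 3x^2 + 11
dy/dx = (3x^2 + 11)/(2y)
Numerator: 3*9^2 + 11 = 254
Denominator: 2*28.775 = 57.55
dy/dx = 254/57.55 = 4.4136

4.4136


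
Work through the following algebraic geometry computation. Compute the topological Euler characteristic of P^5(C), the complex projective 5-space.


The complex projective space P^5 has one cell in each even real dimension 0, 2, ..., 10.
The cohomology groups are H^{2k}(P^5) = Z for k = 0,...,5, and 0 otherwise.
Euler characteristic = sum of Betti numbers = 1 per even-dimensional cohomology group.
chi(P^5) = 5 + 1 = 6

6


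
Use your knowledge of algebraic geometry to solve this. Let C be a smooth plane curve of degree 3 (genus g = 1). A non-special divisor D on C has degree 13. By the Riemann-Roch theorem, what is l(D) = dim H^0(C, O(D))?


First, compute the genus of a smooth plane curve of degree 3:
g = (d-1)(d-2)/2 = (3-1)(3-2)/2 = 1
For a non-special divisor D (i.e., h^1(D) = 0), Riemann-Roch gives:
l(D) = deg(D) - g + 1
Since deg(D) = 13 >= 2g - 1 = 1, D is non-special.
l(D) = 13 - 1 + 1 = 13

13


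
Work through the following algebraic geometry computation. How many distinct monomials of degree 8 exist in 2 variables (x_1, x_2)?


The number of degree-8 monomials in 2 variables is C(d+n-1, n-1).
= C(8+2-1, 2-1) = C(9, 1)
= 9

9


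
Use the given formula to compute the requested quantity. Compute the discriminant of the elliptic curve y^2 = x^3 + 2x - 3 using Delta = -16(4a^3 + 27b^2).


Compute each component:
4a^3 = 4*2^3 = 4*8 = 32
27b^2 = 27*(-3)^2 = 27*9 = 243
4a^3 + 27b^2 = 32 + 243 = 275
Delta = -16*275 = -4400

-4400


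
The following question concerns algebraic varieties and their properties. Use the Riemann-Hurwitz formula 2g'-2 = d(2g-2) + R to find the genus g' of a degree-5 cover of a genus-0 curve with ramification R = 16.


Riemann-Hurwitz formula: 2g' - 2 = d(2g - 2) + R
Given: d = 5, g = 0, R = 16
2g' - 2 = 5*(2*0 - 2) + 16
2g' - 2 = 5*(-2) + 16
2g' - 2 = -10 + 16 = 6
2g' = 8
g' = 4

4


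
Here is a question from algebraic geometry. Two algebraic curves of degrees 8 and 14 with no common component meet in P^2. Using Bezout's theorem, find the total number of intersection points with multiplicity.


Bezout's theorem states the intersection count equals the product of degrees.
Intersection count = 8 * 14 = 112

112


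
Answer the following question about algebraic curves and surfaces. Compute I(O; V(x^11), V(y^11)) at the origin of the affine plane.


The intersection multiplicity of V(x^a) and V(y^b) at the origin is:
I(O; V(x^11), V(y^11)) = dim_k(k[x,y]/(x^11, y^11))
A basis for k[x,y]/(x^11, y^11) is the set of monomials x^i * y^j
where 0 <= i < 11 and 0 <= j < 11.
The number of such monomials is 11 * 11 = 121

121


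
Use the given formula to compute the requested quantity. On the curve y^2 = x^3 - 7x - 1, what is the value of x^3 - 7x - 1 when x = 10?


Compute x^3 - 7x - 1 at x = 10:
x^3 = 10^3 = 1000
(-7)*x = (-7)*10 = -70
Sum: 1000 - 70 - 1 = 929

929


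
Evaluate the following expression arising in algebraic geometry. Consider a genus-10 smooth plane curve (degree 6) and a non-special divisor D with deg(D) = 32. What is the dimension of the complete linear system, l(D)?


First, compute the genus of a smooth plane curve of degree 6:
g = (d-1)(d-2)/2 = (6-1)(6-2)/2 = 10
For a non-special divisor D (i.e., h^1(D) = 0), Riemann-Roch gives:
l(D) = deg(D) - g + 1
Since deg(D) = 32 >= 2g - 1 = 19, D is non-special.
l(D) = 32 - 10 + 1 = 23

23


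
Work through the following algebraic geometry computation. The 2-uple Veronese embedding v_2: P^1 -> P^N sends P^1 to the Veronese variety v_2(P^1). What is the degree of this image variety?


The Veronese variety v_2(P^1) has degree d^r.
d^r = 2^1 = 2

2


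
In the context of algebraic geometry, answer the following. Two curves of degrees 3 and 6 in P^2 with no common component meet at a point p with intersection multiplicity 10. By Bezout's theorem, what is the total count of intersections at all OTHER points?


By Bezout's theorem, the total intersection number is d1 * d2.
Total = 3 * 6 = 18
Intersection multiplicity at p = 10
Remaining intersections = 18 - 10 = 8

8


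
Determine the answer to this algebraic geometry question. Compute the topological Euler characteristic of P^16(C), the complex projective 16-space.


The complex projective space P^16 has one cell in each even real dimension 0, 2, ..., 32.
The cohomology groups are H^{2k}(P^16) = Z for k = 0,...,16, and 0 otherwise.
Euler characteristic = sum of Betti numbers = 1 per even-dimensional cohomology group.
chi(P^16) = 16 + 1 = 17

17


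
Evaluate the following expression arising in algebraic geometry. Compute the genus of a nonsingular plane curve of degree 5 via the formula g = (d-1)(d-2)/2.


Using the genus formula for smooth plane curves:
g = (d-1)(d-2)/2
g = (5-1)(5-2)/2
g = 4*3/2
g = 12/2 = 6

6


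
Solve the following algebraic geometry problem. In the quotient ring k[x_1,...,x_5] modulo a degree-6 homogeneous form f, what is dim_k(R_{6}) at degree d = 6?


For R = k[x_1,...,x_n]/(f) with f homogeneous of degree e:
The Hilbert series is (1 - t^e)/(1 - t)^n.
So h(d) = C(d+n-1, n-1) - C(d-e+n-1, n-1) for d >= e.
With n=5, e=6, d=6:
C(6+5-1, 5-1) = C(10, 4) = 210
C(6-6+5-1, 5-1) = C(4, 4) = 1
h(6) = 210 - 1 = 209

209


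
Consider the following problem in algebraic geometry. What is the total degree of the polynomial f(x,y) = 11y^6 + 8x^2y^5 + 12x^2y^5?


Examine each term for its total degree (sum of exponents).
  Term '11y^6' has total degree 0+6 = 6.
  Term '8x^2y^5' has total degree 2+5 = 7.
  Term '12x^2y^5' has total degree 2+5 = 7.
The maximum total degree among all terms is 7.

7


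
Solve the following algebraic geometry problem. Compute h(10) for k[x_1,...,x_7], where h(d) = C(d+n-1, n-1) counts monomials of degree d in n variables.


The Hilbert function for the polynomial ring in 7 variables is:
h(d) = C(d+n-1, n-1)
h(10) = C(10+7-1, 7-1) = C(16, 6)
= 16! / (6! * 10!)
= 8008

8008


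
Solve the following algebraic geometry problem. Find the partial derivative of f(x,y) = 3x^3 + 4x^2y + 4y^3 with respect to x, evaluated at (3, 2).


df/dx = 3*3*x^2 + 2*4*x^1*y
At (3,2): 3*3*3^2 + 2*4*3^1*2
= 81 + 48
= 129

129


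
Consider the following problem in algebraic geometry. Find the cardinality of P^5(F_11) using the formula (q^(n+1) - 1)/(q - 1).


P^5(F_11) has (q^(n+1) - 1)/(q - 1) points.
= 11^5 + 11^4 + 11^3 + 11^2 + 11^1 + 11^0
= 161051 + 14641 + 1331 + 121 + 11 + 1
= 177156

177156


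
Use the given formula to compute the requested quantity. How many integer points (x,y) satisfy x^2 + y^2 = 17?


Systematically check integer values of x where x^2 <= 17.
For each valid x, check if 17 - x^2 is a perfect square.
x=1: 17 - 1 = 16, sqrt = 4 (valid)
x=4: 17 - 16 = 1, sqrt = 1 (valid)
Total integer solutions found: 8

8


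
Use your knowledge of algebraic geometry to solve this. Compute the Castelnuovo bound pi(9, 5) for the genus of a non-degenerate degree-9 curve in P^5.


Castelnuovo's bound: write d - 1 = m(r-1) + epsilon with 0 <= epsilon < r-1.
d - 1 = 9 - 1 = 8
r - 1 = 5 - 1 = 4
8 = 2*4 + 0, so m = 2, epsilon = 0
pi(d, r) = m(m-1)(r-1)/2 + m*epsilon
= 2*1*4/2 + 2*0
= 8/2 + 0
= 4 + 0 = 4

4


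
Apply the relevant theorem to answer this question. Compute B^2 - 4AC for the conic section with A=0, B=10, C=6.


The discriminant of a conic Ax^2 + Bxy + Cy^2 + ... = 0 is B^2 - 4AC.
B^2 = 10^2 = 100
4AC = 4*0*6 = 0
Discriminant = 100 + 0 = 100

100


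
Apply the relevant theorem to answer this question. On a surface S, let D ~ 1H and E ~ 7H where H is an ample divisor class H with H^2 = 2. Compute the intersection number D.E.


Using bilinearity of the intersection pairing on a surface S:
(aH).(bH) = ab * (H.H)
We have H^2 = 2.
D.E = (1H).(7H) = 1*7*2
= 7*2
= 14

14


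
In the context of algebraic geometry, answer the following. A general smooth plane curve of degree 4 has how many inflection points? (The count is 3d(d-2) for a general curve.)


For a general smooth plane curve C of degree d, the inflection points are
the intersection of C with its Hessian curve, which has degree 3(d-2).
By Bezout, the total intersection number is d * 3(d-2) = 4 * 6 = 24.
For a general curve every flex is ordinary, so each contributes
multiplicity 1 to C·Hess(C), and the number of distinct inflection
points is 3d(d-2).
Inflection points = 3*4*(4-2) = 3*4*2 = 24

24


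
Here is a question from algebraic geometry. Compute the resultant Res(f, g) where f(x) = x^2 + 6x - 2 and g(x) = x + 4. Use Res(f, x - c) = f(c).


For Res(f, x - c), we evaluate f at x = c.
f(-4) = (-4)^2 + 6*(-4) - 2
= 16 - 24 - 2
= -8 - 2 = -10
Res(f, g) = -10

-10


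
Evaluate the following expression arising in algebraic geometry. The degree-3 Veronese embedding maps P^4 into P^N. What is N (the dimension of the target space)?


The Veronese embedding v_d: P^n -> P^N maps each point to all
degree-d monomials in n+1 homogeneous coordinates.
N = C(n+d, d) - 1
N = C(4+3, 3) - 1
N = C(7, 3) - 1
C(7, 3) = 35
N = 35 - 1 = 34

34


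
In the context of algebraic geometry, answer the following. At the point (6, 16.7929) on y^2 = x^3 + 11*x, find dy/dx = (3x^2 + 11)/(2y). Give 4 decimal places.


Using implicit differentiation of y^2 = x^3 + 11*x:
2y * dy/dx = 3x^2 + 11
dy/dx = (3x^2 + 11)/(2y)
Numerator: 3*6^2 + 11 = 119
Denominator: 2*16.7929 = 33.5858
dy/dx = 119/33.5858 = 3.5432

3.5432


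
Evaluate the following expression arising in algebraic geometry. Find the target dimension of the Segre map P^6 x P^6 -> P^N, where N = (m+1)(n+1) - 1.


The Segre embedding maps P^m x P^n into P^N via
all products of coordinates from each factor.
N = (m+1)(n+1) - 1
N = (6+1)(6+1) - 1
N = 7*7 - 1
N = 49 - 1 = 48

48


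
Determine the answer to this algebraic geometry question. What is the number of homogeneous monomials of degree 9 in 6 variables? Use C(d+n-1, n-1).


The number of degree-9 monomials in 6 variables is C(d+n-1, n-1).
= C(9+6-1, 6-1) = C(14, 5)
= 2002

2002


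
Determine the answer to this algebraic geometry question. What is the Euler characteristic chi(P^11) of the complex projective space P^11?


The complex projective space P^11 has one cell in each even real dimension 0, 2, ..., 22.
The cohomology groups are H^{2k}(P^11) = Z for k = 0,...,11, and 0 otherwise.
Euler characteristic = sum of Betti numbers = 1 per even-dimensional cohomology group.
chi(P^11) = 11 + 1 = 12

12


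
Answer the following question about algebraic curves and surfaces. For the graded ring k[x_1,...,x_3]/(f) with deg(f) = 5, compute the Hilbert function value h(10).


For R = k[x_1,...,x_n]/(f) with f homogeneous of degree e:
The Hilbert series is (1 - t^e)/(1 - t)^n.
So h(d) = C(d+n-1, n-1) - C(d-e+n-1, n-1) for d >= e.
With n=3, e=5, d=10:
C(10+3-1, 3-1) = C(12, 2) = 66
C(10-5+3-1, 3-1) = C(7, 2) = 21
h(10) = 66 - 21 = 45

45


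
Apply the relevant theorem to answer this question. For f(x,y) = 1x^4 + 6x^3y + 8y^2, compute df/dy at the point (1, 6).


df/dy = 6*x^3 + 2*8*y^1
At (1,6): 6*1^3 + 2*8*6^1
= 6 + 96
= 102

102


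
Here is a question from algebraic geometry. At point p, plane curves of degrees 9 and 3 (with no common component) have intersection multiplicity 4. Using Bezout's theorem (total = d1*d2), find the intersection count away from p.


By Bezout's theorem, the total intersection number is d1 * d2.
Total = 9 * 3 = 27
Intersection multiplicity at p = 4
Remaining intersections = 27 - 4 = 23

23


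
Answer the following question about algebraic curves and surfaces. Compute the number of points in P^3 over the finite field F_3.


P^3(F_3) has (q^(n+1) - 1)/(q - 1) points.
= 3^3 + 3^2 + 3^1 + 3^0
= 27 + 9 + 3 + 1
= 40

40


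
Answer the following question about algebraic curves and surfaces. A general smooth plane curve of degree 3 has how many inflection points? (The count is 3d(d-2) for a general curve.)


For a general smooth plane curve C of degree d, the inflection points are
the intersection of C with its Hessian curve, which has degree 3(d-2).
By Bezout, the total intersection number is d * 3(d-2) = 3 * 3 = 9.
For a general curve every flex is ordinary, so each contributes
multiplicity 1 to C·Hess(C), and the number of distinct inflection
points is 3d(d-2).
Inflection points = 3*3*(3-2) = 3*3*1 = 9

9


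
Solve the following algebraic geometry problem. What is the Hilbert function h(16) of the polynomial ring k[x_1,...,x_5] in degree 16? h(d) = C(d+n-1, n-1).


The Hilbert function for the polynomial ring in 5 variables is:
h(d) = C(d+n-1, n-1)
h(16) = C(16+5-1, 5-1) = C(20, 4)
= 20! / (4! * 16!)
= 4845

4845


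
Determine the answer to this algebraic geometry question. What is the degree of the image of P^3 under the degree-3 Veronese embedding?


The Veronese variety v_3(P^3) has degree d^r.
d^r = 3^3 = 27

27


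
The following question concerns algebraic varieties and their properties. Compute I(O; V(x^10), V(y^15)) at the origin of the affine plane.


The intersection multiplicity of V(x^a) and V(y^b) at the origin is:
I(O; V(x^10), V(y^15)) = dim_k(k[x,y]/(x^10, y^15))
A basis for k[x,y]/(x^10, y^15) is the set of monomials x^i * y^j
where 0 <= i < 10 and 0 <= j < 15.
The number of such monomials is 10 * 15 = 150

150


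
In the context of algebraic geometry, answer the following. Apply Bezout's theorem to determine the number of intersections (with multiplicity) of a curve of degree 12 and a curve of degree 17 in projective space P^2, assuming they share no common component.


Bezout's theorem states the intersection count equals the product of degrees.
Intersection count = 12 * 17 = 204

204


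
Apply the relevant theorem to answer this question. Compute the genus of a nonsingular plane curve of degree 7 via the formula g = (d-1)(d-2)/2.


Using the genus formula for smooth plane curves:
g = (d-1)(d-2)/2
g = (7-1)(7-2)/2
g = 6*5/2
g = 30/2 = 15

15


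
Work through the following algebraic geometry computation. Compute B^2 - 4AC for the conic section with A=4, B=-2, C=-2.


The discriminant of a conic Ax^2 + Bxy + Cy^2 + ... = 0 is B^2 - 4AC.
B^2 = (-2)^2 = 4
4AC = 4*4*(-2) = -32
Discriminant = 4 + 32 = 36

36


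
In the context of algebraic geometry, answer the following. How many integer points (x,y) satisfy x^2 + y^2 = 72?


Systematically check integer values of x where x^2 <= 72.
For each valid x, check if 72 - x^2 is a perfect square.
x=6: 72 - 36 = 36, sqrt = 6 (valid)
Total integer solutions found: 4

4


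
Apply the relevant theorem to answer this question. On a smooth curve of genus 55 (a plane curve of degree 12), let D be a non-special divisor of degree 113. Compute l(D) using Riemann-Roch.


First, compute the genus of a smooth plane curve of degree 12:
g = (d-1)(d-2)/2 = (12-1)(12-2)/2 = 55
For a non-special divisor D (i.e., h^1(D) = 0), Riemann-Roch gives:
l(D) = deg(D) - g + 1
Since deg(D) = 113 >= 2g - 1 = 109, D is non-special.
l(D) = 113 - 55 + 1 = 59

59


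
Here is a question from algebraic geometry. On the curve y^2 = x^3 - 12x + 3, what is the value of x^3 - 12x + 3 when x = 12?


Compute x^3 - 12x + 3 at x = 12:
x^3 = 12^3 = 1728
(-12)*x = (-12)*12 = -144
Sum: 1728 - 144 + 3 = 1587

1587


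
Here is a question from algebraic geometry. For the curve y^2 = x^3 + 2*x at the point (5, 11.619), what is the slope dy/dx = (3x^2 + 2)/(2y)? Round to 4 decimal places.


Using implicit differentiation of y^2 = x^3 + 2*x:
2y * dy/dx = 3x^2 + 2
dy/dx = (3x^2 + 2)/(2y)
Numerator: 3*5^2 + 2 = 77
Denominator: 2*11.619 = 23.238
dy/dx = 77/23.238 = 3.3135

3.3135


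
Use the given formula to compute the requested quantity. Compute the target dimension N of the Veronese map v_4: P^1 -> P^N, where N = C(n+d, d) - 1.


The Veronese embedding v_d: P^n -> P^N maps each point to all
degree-d monomials in n+1 homogeneous coordinates.
N = C(n+d, d) - 1
N = C(1+4, 4) - 1
N = C(5, 4) - 1
C(5, 4) = 5
N = 5 - 1 = 4

4


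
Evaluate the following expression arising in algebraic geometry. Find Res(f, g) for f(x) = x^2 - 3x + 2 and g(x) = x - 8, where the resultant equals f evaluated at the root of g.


For Res(f, x - c), we evaluate f at x = c.
f(8) = 8^2 - 3*8 + 2
= 64 - 24 + 2
= 40 + 2 = 42
Res(f, g) = 42

42


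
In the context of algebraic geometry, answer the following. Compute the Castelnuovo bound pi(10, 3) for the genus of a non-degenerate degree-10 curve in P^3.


Castelnuovo's bound: write d - 1 = m(r-1) + epsilon with 0 <= epsilon < r-1.
d - 1 = 10 - 1 = 9
r - 1 = 3 - 1 = 2
9 = 4*2 + 1, so m = 4, epsilon = 1
pi(d, r) = m(m-1)(r-1)/2 + m*epsilon
= 4*3*2/2 + 4*1
= 24/2 + 4
= 12 + 4 = 16

16


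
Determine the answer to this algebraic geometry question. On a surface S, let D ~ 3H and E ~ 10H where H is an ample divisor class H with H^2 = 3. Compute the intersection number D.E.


Using bilinearity of the intersection pairing on a surface S:
(aH).(bH) = ab * (H.H)
We have H^2 = 3.
D.E = (3H).(10H) = 3*10*3
= 30*3
= 90

90


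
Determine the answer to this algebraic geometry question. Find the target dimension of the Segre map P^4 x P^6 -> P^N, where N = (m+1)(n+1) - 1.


The Segre embedding maps P^m x P^n into P^N via
all products of coordinates from each factor.
N = (m+1)(n+1) - 1
N = (4+1)(6+1) - 1
N = 5*7 - 1
N = 35 - 1 = 34

34


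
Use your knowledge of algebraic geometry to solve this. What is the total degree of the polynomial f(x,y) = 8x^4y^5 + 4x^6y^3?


Examine each term for its total degree (sum of exponents).
  Term '8x^4y^5' has total degree 4+5 = 9.
  Term '4x^6y^3' has total degree 6+3 = 9.
The maximum total degree among all terms is 9.

9


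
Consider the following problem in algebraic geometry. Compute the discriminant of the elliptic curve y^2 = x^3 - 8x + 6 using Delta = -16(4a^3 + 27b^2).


Compute each component:
4a^3 = 4*(-8)^3 = 4*(-512) = -2048
27b^2 = 27*6^2 = 27*36 = 972
4a^3 + 27b^2 = -2048 + 972 = -1076
Delta = -16*(-1076) = 17216

17216


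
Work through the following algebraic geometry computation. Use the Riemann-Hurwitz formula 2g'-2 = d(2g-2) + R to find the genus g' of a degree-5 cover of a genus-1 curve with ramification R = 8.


Riemann-Hurwitz formula: 2g' - 2 = d(2g - 2) + R
Given: d = 5, g = 1, R = 8
2g' - 2 = 5*(2*1 - 2) + 8
2g' - 2 = 5*0 + 8
2g' - 2 = 0 + 8 = 8
2g' = 10
g' = 5

5


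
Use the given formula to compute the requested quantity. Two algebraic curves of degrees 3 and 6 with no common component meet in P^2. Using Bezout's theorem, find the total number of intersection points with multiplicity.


Bezout's theorem states the intersection count equals the product of degrees.
Intersection count = 3 * 6 = 18

18


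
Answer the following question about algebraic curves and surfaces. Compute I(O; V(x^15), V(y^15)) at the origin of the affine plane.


The intersection multiplicity of V(x^a) and V(y^b) at the origin is:
I(O; V(x^15), V(y^15)) = dim_k(k[x,y]/(x^15, y^15))
A basis for k[x,y]/(x^15, y^15) is the set of monomials x^i * y^j
where 0 <= i < 15 and 0 <= j < 15.
The number of such monomials is 15 * 15 = 225

225


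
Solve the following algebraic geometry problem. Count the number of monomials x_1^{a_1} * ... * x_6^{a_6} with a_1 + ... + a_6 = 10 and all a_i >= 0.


The number of degree-10 monomials in 6 variables is C(d+n-1, n-1).
= C(10+6-1, 6-1) = C(15, 5)
= 3003

3003


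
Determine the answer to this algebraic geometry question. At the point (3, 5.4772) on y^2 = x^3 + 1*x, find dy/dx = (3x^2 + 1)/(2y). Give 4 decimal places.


Using implicit differentiation of y^2 = x^3 + 1*x:
2y * dy/dx = 3x^2 + 1
dy/dx = (3x^2 + 1)/(2y)
Numerator: 3*3^2 + 1 = 28
Denominator: 2*5.4772 = 10.9544
dy/dx = 28/10.9544 = 2.5561

2.5561


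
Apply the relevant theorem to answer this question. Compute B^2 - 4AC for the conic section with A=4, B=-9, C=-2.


The discriminant of a conic Ax^2 + Bxy + Cy^2 + ... = 0 is B^2 - 4AC.
B^2 = (-9)^2 = 81
4AC = 4*4*(-2) = -32
Discriminant = 81 + 32 = 113

113


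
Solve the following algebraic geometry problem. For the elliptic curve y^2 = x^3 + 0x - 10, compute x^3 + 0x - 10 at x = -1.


Compute x^3 + 0x - 10 at x = -1:
x^3 = (-1)^3 = -1
0*x = 0*(-1) = 0
Sum: -1 + 0 - 10 = -11

-11


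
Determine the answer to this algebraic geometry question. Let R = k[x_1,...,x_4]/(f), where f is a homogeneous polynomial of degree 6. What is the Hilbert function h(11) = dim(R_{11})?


For R = k[x_1,...,x_n]/(f) with f homogeneous of degree e:
The Hilbert series is (1 - t^e)/(1 - t)^n.
So h(d) = C(d+n-1, n-1) - C(d-e+n-1, n-1) for d >= e.
With n=4, e=6, d=11:
C(11+4-1, 4-1) = C(14, 3) = 364
C(11-6+4-1, 4-1) = C(8, 3) = 56
h(11) = 364 - 56 = 308

308


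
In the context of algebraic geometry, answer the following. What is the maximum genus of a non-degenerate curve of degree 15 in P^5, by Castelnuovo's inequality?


Castelnuovo's bound: write d - 1 = m(r-1) + epsilon with 0 <= epsilon < r-1.
d - 1 = 15 - 1 = 14
r - 1 = 5 - 1 = 4
14 = 3*4 + 2, so m = 3, epsilon = 2
pi(d, r) = m(m-1)(r-1)/2 + m*epsilon
= 3*2*4/2 + 3*2
= 24/2 + 6
= 12 + 6 = 18

18


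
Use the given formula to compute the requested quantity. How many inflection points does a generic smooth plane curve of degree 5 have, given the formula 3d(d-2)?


For a general smooth plane curve C of degree d, the inflection points are
the intersection of C with its Hessian curve, which has degree 3(d-2).
By Bezout, the total intersection number is d * 3(d-2) = 5 * 9 = 45.
For a general curve every flex is ordinary, so each contributes
multiplicity 1 to C·Hess(C), and the number of distinct inflection
points is 3d(d-2).
Inflection points = 3*5*(5-2) = 3*5*3 = 45

45


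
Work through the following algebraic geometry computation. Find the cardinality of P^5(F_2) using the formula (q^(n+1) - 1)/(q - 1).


P^5(F_2) has (q^(n+1) - 1)/(q - 1) points.
= 2^5 + 2^4 + 2^3 + 2^2 + 2^1 + 2^0
= 32 + 16 + 8 + 4 + 2 + 1
= 63

63


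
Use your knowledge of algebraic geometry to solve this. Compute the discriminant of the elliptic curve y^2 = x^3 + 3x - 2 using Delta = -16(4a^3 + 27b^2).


Compute each component:
4a^3 = 4*3^3 = 4*27 = 108
27b^2 = 27*(-2)^2 = 27*4 = 108
4a^3 + 27b^2 = 108 + 108 = 216
Delta = -16*216 = -3456

-3456


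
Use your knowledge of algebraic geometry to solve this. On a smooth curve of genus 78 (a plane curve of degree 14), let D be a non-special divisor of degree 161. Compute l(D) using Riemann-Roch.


First, compute the genus of a smooth plane curve of degree 14:
g = (d-1)(d-2)/2 = (14-1)(14-2)/2 = 78
For a non-special divisor D (i.e., h^1(D) = 0), Riemann-Roch gives:
l(D) = deg(D) - g + 1
Since deg(D) = 161 >= 2g - 1 = 155, D is non-special.
l(D) = 161 - 78 + 1 = 84

84


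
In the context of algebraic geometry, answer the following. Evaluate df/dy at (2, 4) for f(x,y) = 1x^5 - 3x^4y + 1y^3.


df/dy = (-3)*x^4 + 3*1*y^2
At (2,4): (-3)*2^4 + 3*1*4^2
= -48 + 48
= 0

0


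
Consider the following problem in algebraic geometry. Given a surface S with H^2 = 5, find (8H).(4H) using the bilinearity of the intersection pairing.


Using bilinearity of the intersection pairing on a surface S:
(aH).(bH) = ab * (H.H)
We have H^2 = 5.
D.E = (8H).(4H) = 8*4*5
= 32*5
= 160

160


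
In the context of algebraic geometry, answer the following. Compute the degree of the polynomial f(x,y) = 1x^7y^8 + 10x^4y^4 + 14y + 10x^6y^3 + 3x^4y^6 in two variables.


Examine each term for its total degree (sum of exponents).
  Term '1x^7y^8' has total degree 7+8 = 15.
  Term '10x^4y^4' has total degree 4+4 = 8.
  Term '14y' has total degree 0+1 = 1.
  Term '10x^6y^3' has total degree 6+3 = 9.
  Term '3x^4y^6' has total degree 4+6 = 10.
The maximum total degree among all terms is 15.

15


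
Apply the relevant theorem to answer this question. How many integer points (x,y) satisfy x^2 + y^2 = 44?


Systematically check integer values of x where x^2 <= 44.
For each valid x, check if 44 - x^2 is a perfect square.
Total integer solutions found: 0

0


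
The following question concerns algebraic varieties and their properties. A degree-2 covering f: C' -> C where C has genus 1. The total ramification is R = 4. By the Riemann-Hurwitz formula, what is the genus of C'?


Riemann-Hurwitz formula: 2g' - 2 = d(2g - 2) + R
Given: d = 2, g = 1, R = 4
2g' - 2 = 2*(2*1 - 2) + 4
2g' - 2 = 2*0 + 4
2g' - 2 = 0 + 4 = 4
2g' = 6
g' = 3

3


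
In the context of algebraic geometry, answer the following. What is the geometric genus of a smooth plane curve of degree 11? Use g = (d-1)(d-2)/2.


Using the genus formula for smooth plane curves:
g = (d-1)(d-2)/2
g = (11-1)(11-2)/2
g = 10*9/2
g = 90/2 = 45

45


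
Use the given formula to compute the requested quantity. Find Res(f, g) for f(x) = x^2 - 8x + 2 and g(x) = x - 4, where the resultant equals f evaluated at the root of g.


For Res(f, x - c), we evaluate f at x = c.
f(4) = 4^2 - 8*4 + 2
= 16 - 32 + 2
= -16 + 2 = -14
Res(f, g) = -14

-14


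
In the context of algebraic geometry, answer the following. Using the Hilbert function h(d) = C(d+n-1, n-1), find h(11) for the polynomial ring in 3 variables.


The Hilbert function for the polynomial ring in 3 variables is:
h(d) = C(d+n-1, n-1)
h(11) = C(11+3-1, 3-1) = C(13, 2)
= 13! / (2! * 11!)
= 78

78


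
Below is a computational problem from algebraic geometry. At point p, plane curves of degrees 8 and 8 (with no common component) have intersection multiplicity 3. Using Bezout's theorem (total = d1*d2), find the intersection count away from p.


By Bezout's theorem, the total intersection number is d1 * d2.
Total = 8 * 8 = 64
Intersection multiplicity at p = 3
Remaining intersections = 64 - 3 = 61

61


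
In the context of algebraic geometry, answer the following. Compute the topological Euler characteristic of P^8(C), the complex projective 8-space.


The complex projective space P^8 has one cell in each even real dimension 0, 2, ..., 16.
The cohomology groups are H^{2k}(P^8) = Z for k = 0,...,8, and 0 otherwise.
Euler characteristic = sum of Betti numbers = 1 per even-dimensional cohomology group.
chi(P^8) = 8 + 1 = 9

9


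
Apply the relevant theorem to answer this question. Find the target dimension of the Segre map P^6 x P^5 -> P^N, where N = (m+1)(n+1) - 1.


The Segre embedding maps P^m x P^n into P^N via
all products of coordinates from each factor.
N = (m+1)(n+1) - 1
N = (6+1)(5+1) - 1
N = 7*6 - 1
N = 42 - 1 = 41

41


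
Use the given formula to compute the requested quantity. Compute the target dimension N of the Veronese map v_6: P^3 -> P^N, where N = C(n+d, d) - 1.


The Veronese embedding v_d: P^n -> P^N maps each point to all
degree-d monomials in n+1 homogeneous coordinates.
N = C(n+d, d) - 1
N = C(3+6, 6) - 1
N = C(9, 6) - 1
C(9, 6) = 84
N = 84 - 1 = 83

83


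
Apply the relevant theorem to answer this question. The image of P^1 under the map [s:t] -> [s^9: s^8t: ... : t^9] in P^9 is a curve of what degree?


The rational normal curve in P^9 is the image of P^1 under the 9-uple Veronese.
A general hyperplane in P^9 pulls back to a degree-9 form on P^1, which has 9 zeros,
so the curve meets a general hyperplane in 9 points. Degree = 9.

9


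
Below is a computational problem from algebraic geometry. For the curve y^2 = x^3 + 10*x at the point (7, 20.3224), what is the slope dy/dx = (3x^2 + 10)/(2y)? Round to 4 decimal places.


Using implicit differentiation of y^2 = x^3 + 10*x:
2y * dy/dx = 3x^2 + 10
dy/dx = (3x^2 + 10)/(2y)
Numerator: 3*7^2 + 10 = 157
Denominator: 2*20.3224 = 40.6448
dy/dx = 157/40.6448 = 3.8627

3.8627


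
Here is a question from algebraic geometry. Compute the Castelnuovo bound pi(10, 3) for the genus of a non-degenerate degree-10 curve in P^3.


Castelnuovo's bound: write d - 1 = m(r-1) + epsilon with 0 <= epsilon < r-1.
d - 1 = 10 - 1 = 9
r - 1 = 3 - 1 = 2
9 = 4*2 + 1, so m = 4, epsilon = 1
pi(d, r) = m(m-1)(r-1)/2 + m*epsilon
= 4*3*2/2 + 4*1
= 24/2 + 4
= 12 + 4 = 16

16


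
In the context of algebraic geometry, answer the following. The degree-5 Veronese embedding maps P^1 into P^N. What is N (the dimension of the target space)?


The Veronese embedding v_d: P^n -> P^N maps each point to all
degree-d monomials in n+1 homogeneous coordinates.
N = C(n+d, d) - 1
N = C(1+5, 5) - 1
N = C(6, 5) - 1
C(6, 5) = 6
N = 6 - 1 = 5

5
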